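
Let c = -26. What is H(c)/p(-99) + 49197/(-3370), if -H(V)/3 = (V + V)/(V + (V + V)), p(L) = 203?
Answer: -9993731/684110 ≈ -14.608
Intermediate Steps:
H(V) = -2 (H(V) = -3*(V + V)/(V + (V + V)) = -3*2*V/(V + 2*V) = -3*2*V/(3*V) = -3*2*V*1/(3*V) = -3*⅔ = -2)
H(c)/p(-99) + 49197/(-3370) = -2/203 + 49197/(-3370) = -2*1/203 + 49197*(-1/3370) = -2/203 - 49197/3370 = -9993731/684110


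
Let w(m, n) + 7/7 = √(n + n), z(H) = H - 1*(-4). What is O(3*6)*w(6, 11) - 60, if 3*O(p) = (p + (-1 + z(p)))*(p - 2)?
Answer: -268 + 208*√22 ≈ 707.61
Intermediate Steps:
z(H) = 4 + H (z(H) = H + 4 = 4 + H)
w(m, n) = -1 + √2*√n (w(m, n) = -1 + √(n + n) = -1 + √(2*n) = -1 + √2*√n)
O(p) = (-2 + p)*(3 + 2*p)/3 (O(p) = ((p + (-1 + (4 + p)))*(p - 2))/3 = ((p + (3 + p))*(-2 + p))/3 = ((3 + 2*p)*(-2 + p))/3 = ((-2 + p)*(3 + 2*p))/3 = (-2 + p)*(3 + 2*p)/3)
O(3*6)*w(6, 11) - 60 = (-2 - 6 + 2*(3*6)²/3)*(-1 + √2*√11) - 60 = (-2 - ⅓*18 + (⅔)*18²)*(-1 + √22) - 60 = (-2 - 6 + (⅔)*324)*(-1 + √22) - 60 = (-2 - 6 + 216)*(-1 + √22) - 60 = 208*(-1 + √22) - 60 = (-208 + 208*√22) - 60 = -268 + 208*√22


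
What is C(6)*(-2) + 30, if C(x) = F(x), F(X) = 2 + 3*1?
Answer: 20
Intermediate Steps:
F(X) = 5 (F(X) = 2 + 3 = 5)
C(x) = 5
C(6)*(-2) + 30 = 5*(-2) + 30 = -10 + 30 = 20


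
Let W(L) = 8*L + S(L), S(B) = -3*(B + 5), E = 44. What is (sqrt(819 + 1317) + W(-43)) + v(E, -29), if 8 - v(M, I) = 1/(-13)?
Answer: -2885/13 + 2*sqrt(534) ≈ -175.71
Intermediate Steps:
v(M, I) = 105/13 (v(M, I) = 8 - 1/(-13) = 8 - 1*(-1/13) = 8 + 1/13 = 105/13)
S(B) = -15 - 3*B (S(B) = -3*(5 + B) = -15 - 3*B)
W(L) = -15 + 5*L (W(L) = 8*L + (-15 - 3*L) = -15 + 5*L)
(sqrt(819 + 1317) + W(-43)) + v(E, -29) = (sqrt(819 + 1317) + (-15 + 5*(-43))) + 105/13 = (sqrt(2136) + (-15 - 215)) + 105/13 = (2*sqrt(534) - 230) + 105/13 = (-230 + 2*sqrt(534)) + 105/13 = -2885/13 + 2*sqrt(534)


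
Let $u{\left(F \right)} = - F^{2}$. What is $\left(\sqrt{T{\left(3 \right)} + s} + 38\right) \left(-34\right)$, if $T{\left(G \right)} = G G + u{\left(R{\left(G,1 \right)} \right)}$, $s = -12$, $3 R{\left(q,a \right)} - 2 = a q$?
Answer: $-1292 - \frac{68 i \sqrt{13}}{3} \approx -1292.0 - 81.726 i$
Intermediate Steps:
$R{\left(q,a \right)} = \frac{2}{3} + \frac{a q}{3}$
$T{\left(G \right)} = G^{2} - \left(\frac{2}{3} + \frac{G}{3}\right)^{2}$ ($T{\left(G \right)} = G G - \left(\frac{2}{3} + \frac{1}{3} \cdot 1 G\right)^{2} = G^{2} - \left(\frac{2}{3} + \frac{G}{3}\right)^{2}$)
$\left(\sqrt{T{\left(3 \right)} + s} + 38\right) \left(-34\right) = \left(\sqrt{\left(3^{2} - \frac{\left(2 + 3\right)^{2}}{9}\right) - 12} + 38\right) \left(-34\right) = \left(\sqrt{\left(9 - \frac{5^{2}}{9}\right) - 12} + 38\right) \left(-34\right) = \left(\sqrt{\left(9 - \frac{25}{9}\right) - 12} + 38\right) \left(-34\right) = \left(\sqrt{\frac{56}{9} - 12} + 38\right) \left(-34\right) = \left(\sqrt{- \frac{52}{9}} + 38\right) \left(-34\right) = \left(\frac{2 i \sqrt{13}}{3} + 38\right) \left(-34\right) = \left(38 + \frac{2 i \sqrt{13}}{3}\right) \left(-34\right) = -1292 - \frac{68 i \sqrt{13}}{3}$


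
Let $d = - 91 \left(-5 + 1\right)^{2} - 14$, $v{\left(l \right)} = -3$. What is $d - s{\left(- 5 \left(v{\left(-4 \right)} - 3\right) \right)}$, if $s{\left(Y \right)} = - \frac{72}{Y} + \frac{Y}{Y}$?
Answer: $- \frac{7343}{5} \approx -1468.6$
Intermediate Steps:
$d = -1470$ ($d = - 91 \left(-4\right)^{2} - 14 = \left(-91\right) 16 - 14 = -1456 - 14 = -1470$)
$s{\left(Y \right)} = 1 - \frac{72}{Y}$ ($s{\left(Y \right)} = - \frac{72}{Y} + 1 = 1 - \frac{72}{Y}$)
$d - s{\left(- 5 \left(v{\left(-4 \right)} - 3\right) \right)} = -1470 - \frac{-72 - 5 \left(-3 - 3\right)}{\left(-5\right) \left(-3 - 3\right)} = -1470 - \frac{-72 - -30}{\left(-5\right) \left(-6\right)} = -1470 - \frac{-72 + 30}{30} = -1470 - \frac{1}{30} \left(-42\right) = -1470 - - \frac{7}{5} = -1470 + \frac{7}{5} = - \frac{7343}{5}$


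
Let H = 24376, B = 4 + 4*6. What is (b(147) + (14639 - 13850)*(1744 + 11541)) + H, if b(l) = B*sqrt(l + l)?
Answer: 10506241 + 196*sqrt(6) ≈ 1.0507e+7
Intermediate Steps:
B = 28 (B = 4 + 24 = 28)
b(l) = 28*sqrt(2)*sqrt(l) (b(l) = 28*sqrt(l + l) = 28*sqrt(2*l) = 28*(sqrt(2)*sqrt(l)) = 28*sqrt(2)*sqrt(l))
(b(147) + (14639 - 13850)*(1744 + 11541)) + H = (28*sqrt(2)*sqrt(147) + (14639 - 13850)*(1744 + 11541)) + 24376 = (28*sqrt(2)*(7*sqrt(3)) + 789*13285) + 24376 = (196*sqrt(6) + 10481865) + 24376 = (10481865 + 196*sqrt(6)) + 24376 = 10506241 + 196*sqrt(6)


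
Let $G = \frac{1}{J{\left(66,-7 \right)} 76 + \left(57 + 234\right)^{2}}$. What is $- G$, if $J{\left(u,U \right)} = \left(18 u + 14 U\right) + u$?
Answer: $- \frac{1}{172537} \approx -5.7959 \cdot 10^{-6}$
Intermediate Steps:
$J{\left(u,U \right)} = 14 U + 19 u$ ($J{\left(u,U \right)} = \left(14 U + 18 u\right) + u = 14 U + 19 u$)
$G = \frac{1}{172537}$ ($G = \frac{1}{\left(14 \left(-7\right) + 19 \cdot 66\right) 76 + \left(57 + 234\right)^{2}} = \frac{1}{\left(-98 + 1254\right) 76 + 291^{2}} = \frac{1}{1156 \cdot 76 + 84681} = \frac{1}{87856 + 84681} = \frac{1}{172537} \approx 5.7959 \cdot 10^{-6}$)
$- G = \left(-1\right) \frac{1}{172537} = - \frac{1}{172537}$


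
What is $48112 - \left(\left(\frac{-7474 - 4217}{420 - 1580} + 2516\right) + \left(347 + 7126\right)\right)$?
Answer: $\frac{44210989}{1160} \approx 38113.0$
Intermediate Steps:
$48112 - \left(\left(\frac{-7474 - 4217}{420 - 1580} + 2516\right) + \left(347 + 7126\right)\right) = 48112 - \left(\left(- \frac{11691}{-1160} + 2516\right) + 7473\right) = 48112 - \left(\left(\left(-11691\right) \left(- \frac{1}{1160}\right) + 2516\right) + 7473\right) = 48112 - \left(\left(\frac{11691}{1160} + 2516\right) + 7473\right) = 48112 - \left(\frac{2930251}{1160} + 7473\right) = 48112 - \frac{11598931}{1160} = \frac{44210989}{1160}$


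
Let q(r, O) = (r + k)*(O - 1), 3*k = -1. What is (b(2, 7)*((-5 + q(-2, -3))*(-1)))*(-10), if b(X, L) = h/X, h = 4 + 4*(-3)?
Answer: -520/3 ≈ -173.33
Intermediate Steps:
k = -1/3 (k = (1/3)*(-1) = -1/3 ≈ -0.33333)
h = -8 (h = 4 - 12 = -8)
b(X, L) = -8/X
q(r, O) = (-1 + O)*(-1/3 + r) (q(r, O) = (r - 1/3)*(O - 1) = (-1/3 + r)*(-1 + O) = (-1 + O)*(-1/3 + r))
(b(2, 7)*((-5 + q(-2, -3))*(-1)))*(-10) = ((-8/2)*((-5 + (1/3 - 1*(-2) - 1/3*(-3) - 3*(-2)))*(-1)))*(-10) = ((-8*1/2)*((-5 + (1/3 + 2 + 1 + 6))*(-1)))*(-10) = -4*(-5 + 28/3)*(-1)*(-10) = -52*(-1)/3*(-10) = -4*(-13/3)*(-10) = (52/3)*(-10) = -520/3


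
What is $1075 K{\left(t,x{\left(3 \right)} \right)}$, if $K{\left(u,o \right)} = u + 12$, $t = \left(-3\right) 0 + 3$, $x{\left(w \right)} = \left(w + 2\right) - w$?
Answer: $16125$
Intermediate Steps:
$x{\left(w \right)} = 2$ ($x{\left(w \right)} = \left(2 + w\right) - w = 2$)
$t = 3$ ($t = 0 + 3 = 3$)
$K{\left(u,o \right)} = 12 + u$
$1075 K{\left(t,x{\left(3 \right)} \right)} = 1075 \left(12 + 3\right) = 1075 \cdot 15 = 16125$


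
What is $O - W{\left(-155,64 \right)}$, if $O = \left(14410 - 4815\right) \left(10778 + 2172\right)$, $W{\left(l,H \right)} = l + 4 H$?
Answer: $124255149$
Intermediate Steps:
$O = 124255250$ ($O = 9595 \cdot 12950 = 124255250$)
$O - W{\left(-155,64 \right)} = 124255250 - \left(-155 + 4 \cdot 64\right) = 124255250 - \left(-155 + 256\right) = 124255250 - 101 = 124255149$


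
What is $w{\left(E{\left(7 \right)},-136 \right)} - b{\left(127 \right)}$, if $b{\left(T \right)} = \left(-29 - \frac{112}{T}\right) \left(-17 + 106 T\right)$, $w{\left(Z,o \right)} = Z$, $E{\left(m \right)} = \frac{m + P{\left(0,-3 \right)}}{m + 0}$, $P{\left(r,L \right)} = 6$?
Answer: $\frac{357168076}{889} \approx 4.0176 \cdot 10^{5}$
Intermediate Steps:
$E{\left(m \right)} = \frac{6 + m}{m}$ ($E{\left(m \right)} = \frac{m + 6}{m + 0} = \frac{6 + m}{m}$)
$w{\left(E{\left(7 \right)},-136 \right)} - b{\left(127 \right)} = \frac{6 + 7}{7} - \left(-11379 - 390398 + \frac{1904}{127}\right) = \frac{1}{7} \cdot 13 - \left(-11379 - 390398 + 1904 \cdot \frac{1}{127}\right) = \frac{13}{7} - \left(-11379 - 390398 + \frac{1904}{127}\right) = \frac{13}{7} - - \frac{51023775}{127} = \frac{13}{7} + \frac{51023775}{127} = \frac{357168076}{889}$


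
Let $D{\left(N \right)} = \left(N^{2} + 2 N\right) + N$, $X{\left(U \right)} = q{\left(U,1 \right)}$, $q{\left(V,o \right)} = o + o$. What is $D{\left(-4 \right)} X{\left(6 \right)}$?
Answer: $8$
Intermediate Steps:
$q{\left(V,o \right)} = 2 o$
$X{\left(U \right)} = 2$ ($X{\left(U \right)} = 2 \cdot 1 = 2$)
$D{\left(N \right)} = N^{2} + 3 N$
$D{\left(-4 \right)} X{\left(6 \right)} = - 4 \left(3 - 4\right) 2 = \left(-4\right) \left(-1\right) 2 = 4 \cdot 2 = 8$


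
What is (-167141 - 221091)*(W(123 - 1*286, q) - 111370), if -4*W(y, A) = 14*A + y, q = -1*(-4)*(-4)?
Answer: 43199836394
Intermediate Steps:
q = -16 (q = 4*(-4) = -16)
W(y, A) = -7*A/2 - y/4 (W(y, A) = -(14*A + y)/4 = -(y + 14*A)/4 = -7*A/2 - y/4)
(-167141 - 221091)*(W(123 - 1*286, q) - 111370) = (-167141 - 221091)*((-7/2*(-16) - (123 - 1*286)/4) - 111370) = -388232*((56 - (123 - 286)/4) - 111370) = -388232*((56 - 1/4*(-163)) - 111370) = -388232*((56 + 163/4) - 111370) = -388232*(387/4 - 111370) = -388232*(-445093/4) = 43199836394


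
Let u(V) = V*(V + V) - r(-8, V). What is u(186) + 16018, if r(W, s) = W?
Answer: 85218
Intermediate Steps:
u(V) = 8 + 2*V² (u(V) = V*(V + V) - 1*(-8) = V*(2*V) + 8 = 2*V² + 8 = 8 + 2*V²)
u(186) + 16018 = (8 + 2*186²) + 16018 = (8 + 2*34596) + 16018 = (8 + 69192) + 16018 = 69200 + 16018 = 85218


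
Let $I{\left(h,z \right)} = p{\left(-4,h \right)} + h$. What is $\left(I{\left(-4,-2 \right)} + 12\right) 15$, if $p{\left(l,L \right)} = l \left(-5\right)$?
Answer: $420$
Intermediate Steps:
$p{\left(l,L \right)} = - 5 l$
$I{\left(h,z \right)} = 20 + h$ ($I{\left(h,z \right)} = \left(-5\right) \left(-4\right) + h = 20 + h$)
$\left(I{\left(-4,-2 \right)} + 12\right) 15 = \left(\left(20 - 4\right) + 12\right) 15 = \left(16 + 12\right) 15 = 28 \cdot 15 = 420$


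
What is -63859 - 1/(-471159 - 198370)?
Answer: -42755452410/669529 ≈ -63859.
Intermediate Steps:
-63859 - 1/(-471159 - 198370) = -63859 - 1/(-669529) = -63859 - 1*(-1/669529) = -63859 + 1/669529 = -42755452410/669529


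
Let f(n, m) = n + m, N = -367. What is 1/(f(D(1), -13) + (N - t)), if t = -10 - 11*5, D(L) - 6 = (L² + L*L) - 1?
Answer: -1/308 ≈ -0.0032468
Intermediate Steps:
D(L) = 5 + 2*L² (D(L) = 6 + ((L² + L*L) - 1) = 6 + ((L² + L²) - 1) = 6 + (2*L² - 1) = 6 + (-1 + 2*L²) = 5 + 2*L²)
t = -65 (t = -10 - 55 = -65)
f(n, m) = m + n
1/(f(D(1), -13) + (N - t)) = 1/((-13 + (5 + 2*1²)) + (-367 - 1*(-65))) = 1/((-13 + (5 + 2*1)) + (-367 + 65)) = 1/((-13 + (5 + 2)) - 302) = 1/((-13 + 7) - 302) = 1/(-6 - 302) = 1/(-308) = -1/308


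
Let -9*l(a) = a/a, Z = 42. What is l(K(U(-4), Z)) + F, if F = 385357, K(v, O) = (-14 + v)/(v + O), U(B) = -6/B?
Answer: 3468212/9 ≈ 3.8536e+5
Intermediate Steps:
K(v, O) = (-14 + v)/(O + v)
l(a) = -⅑ (l(a) = -a/(9*a) = -⅑*1 = -⅑)
l(K(U(-4), Z)) + F = -⅑ + 385357 = 3468212/9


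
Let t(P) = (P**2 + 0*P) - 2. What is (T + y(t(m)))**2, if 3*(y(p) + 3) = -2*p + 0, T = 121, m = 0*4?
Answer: 128164/9 ≈ 14240.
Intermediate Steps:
m = 0
t(P) = -2 + P**2 (t(P) = (P**2 + 0) - 2 = P**2 - 2 = -2 + P**2)
y(p) = -3 - 2*p/3 (y(p) = -3 + (-2*p + 0)/3 = -3 + (-2*p)/3 = -3 - 2*p/3)
(T + y(t(m)))**2 = (121 + (-3 - 2*(-2 + 0**2)/3))**2 = (121 + (-3 - 2*(-2 + 0)/3))**2 = (121 + (-3 - 2/3*(-2)))**2 = (121 + (-3 + 4/3))**2 = (121 - 5/3)**2 = (358/3)**2 = 128164/9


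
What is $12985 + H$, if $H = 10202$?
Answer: $23187$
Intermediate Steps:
$12985 + H = 12985 + 10202 = 23187$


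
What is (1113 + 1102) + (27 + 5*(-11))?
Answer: 2187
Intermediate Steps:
(1113 + 1102) + (27 + 5*(-11)) = 2215 + (27 - 55) = 2215 - 28 = 2187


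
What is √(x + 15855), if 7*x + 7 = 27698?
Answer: 2*√242683/7 ≈ 140.75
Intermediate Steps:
x = 27691/7 (x = -1 + (⅐)*27698 = -1 + 27698/7 = 27691/7 ≈ 3955.9)
√(x + 15855) = √(27691/7 + 15855) = √(138676/7) = 2*√242683/7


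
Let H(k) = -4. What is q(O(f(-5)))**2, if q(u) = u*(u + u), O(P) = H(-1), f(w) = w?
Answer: 1024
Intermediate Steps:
O(P) = -4
q(u) = 2*u**2 (q(u) = u*(2*u) = 2*u**2)
q(O(f(-5)))**2 = (2*(-4)**2)**2 = (2*16)**2 = 32**2 = 1024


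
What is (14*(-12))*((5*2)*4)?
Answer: -6720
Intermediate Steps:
(14*(-12))*((5*2)*4) = -1680*4 = -168*40 = -6720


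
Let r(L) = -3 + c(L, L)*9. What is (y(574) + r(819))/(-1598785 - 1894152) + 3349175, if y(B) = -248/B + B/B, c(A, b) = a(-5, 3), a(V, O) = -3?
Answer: 3357457238500272/1002472919 ≈ 3.3492e+6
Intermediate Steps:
c(A, b) = -3
r(L) = -30 (r(L) = -3 - 3*9 = -3 - 27 = -30)
y(B) = 1 - 248/B (y(B) = -248/B + 1 = 1 - 248/B)
(y(574) + r(819))/(-1598785 - 1894152) + 3349175 = ((-248 + 574)/574 - 30)/(-1598785 - 1894152) + 3349175 = ((1/574)*326 - 30)/(-3492937) + 3349175 = (163/287 - 30)*(-1/3492937) + 3349175 = -8447/287*(-1/3492937) + 3349175 = 8447/1002472919 + 3349175 = 3357457238500272/1002472919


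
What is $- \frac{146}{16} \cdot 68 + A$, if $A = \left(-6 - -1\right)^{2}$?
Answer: $- \frac{1191}{2} \approx -595.5$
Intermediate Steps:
$A = 25$ ($A = \left(-6 + 1\right)^{2} = \left(-5\right)^{2} = 25$)
$- \frac{146}{16} \cdot 68 + A = - \frac{146}{16} \cdot 68 + 25 = \left(-146\right) \frac{1}{16} \cdot 68 + 25 = \left(- \frac{73}{8}\right) 68 + 25 = - \frac{1241}{2} + 25 = - \frac{1191}{2}$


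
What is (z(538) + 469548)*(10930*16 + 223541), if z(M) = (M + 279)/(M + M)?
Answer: 201296020779765/1076 ≈ 1.8708e+11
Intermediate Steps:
z(M) = (279 + M)/(2*M) (z(M) = (279 + M)/((2*M)) = (279 + M)*(1/(2*M)) = (279 + M)/(2*M))
(z(538) + 469548)*(10930*16 + 223541) = ((½)*(279 + 538)/538 + 469548)*(10930*16 + 223541) = ((½)*(1/538)*817 + 469548)*(174880 + 223541) = (817/1076 + 469548)*398421 = (505234465/1076)*398421 = 201296020779765/1076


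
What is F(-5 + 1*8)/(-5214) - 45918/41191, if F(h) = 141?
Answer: -81741461/71589958 ≈ -1.1418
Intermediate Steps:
F(-5 + 1*8)/(-5214) - 45918/41191 = 141/(-5214) - 45918/41191 = 141*(-1/5214) - 45918*1/41191 = -47/1738 - 45918/41191 = -81741461/71589958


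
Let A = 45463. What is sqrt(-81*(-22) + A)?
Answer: sqrt(47245) ≈ 217.36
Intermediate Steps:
sqrt(-81*(-22) + A) = sqrt(-81*(-22) + 45463) = sqrt(1782 + 45463) = sqrt(47245)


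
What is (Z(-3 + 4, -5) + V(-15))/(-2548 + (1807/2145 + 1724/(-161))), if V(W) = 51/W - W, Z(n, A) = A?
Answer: -175329/67949701 ≈ -0.0025803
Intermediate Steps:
V(W) = -W + 51/W
(Z(-3 + 4, -5) + V(-15))/(-2548 + (1807/2145 + 1724/(-161))) = (-5 + (-1*(-15) + 51/(-15)))/(-2548 + (1807/2145 + 1724/(-161))) = (-5 + (15 + 51*(-1/15)))/(-2548 + (1807*(1/2145) + 1724*(-1/161))) = (-5 + (15 - 17/5))/(-2548 + (139/165 - 1724/161)) = (-5 + 58/5)/(-2548 - 262081/26565) = 33/(5*(-67949701/26565)) = (33/5)*(-26565/67949701) = -175329/67949701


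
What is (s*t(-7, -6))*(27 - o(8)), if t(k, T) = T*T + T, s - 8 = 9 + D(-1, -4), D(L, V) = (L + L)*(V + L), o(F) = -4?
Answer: 25110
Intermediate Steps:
D(L, V) = 2*L*(L + V) (D(L, V) = (2*L)*(L + V) = 2*L*(L + V))
s = 27 (s = 8 + (9 + 2*(-1)*(-1 - 4)) = 8 + (9 + 2*(-1)*(-5)) = 8 + (9 + 10) = 8 + 19 = 27)
t(k, T) = T + T² (t(k, T) = T² + T = T + T²)
(s*t(-7, -6))*(27 - o(8)) = (27*(-6*(1 - 6)))*(27 - 1*(-4)) = (27*(-6*(-5)))*(27 + 4) = (27*30)*31 = 810*31 = 25110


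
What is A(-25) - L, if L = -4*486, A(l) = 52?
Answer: 1996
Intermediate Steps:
L = -1944
A(-25) - L = 52 - 1*(-1944) = 52 + 1944 = 1996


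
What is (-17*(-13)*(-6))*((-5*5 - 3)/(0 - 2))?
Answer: -18564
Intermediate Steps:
(-17*(-13)*(-6))*((-5*5 - 3)/(0 - 2)) = (221*(-6))*((-25 - 3)/(-2)) = -(-37128)*(-1)/2 = -1326*14 = -18564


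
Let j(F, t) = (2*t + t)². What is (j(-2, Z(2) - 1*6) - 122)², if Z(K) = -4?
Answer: 605284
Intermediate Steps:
j(F, t) = 9*t² (j(F, t) = (3*t)² = 9*t²)
(j(-2, Z(2) - 1*6) - 122)² = (9*(-4 - 1*6)² - 122)² = (9*(-4 - 6)² - 122)² = (9*(-10)² - 122)² = (9*100 - 122)² = (900 - 122)² = 778² = 605284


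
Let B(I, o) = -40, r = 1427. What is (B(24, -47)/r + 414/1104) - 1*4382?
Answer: -50020951/11416 ≈ -4381.7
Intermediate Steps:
(B(24, -47)/r + 414/1104) - 1*4382 = (-40/1427 + 414/1104) - 1*4382 = (-40*1/1427 + 414*(1/1104)) - 4382 = (-40/1427 + 3/8) - 4382 = 3961/11416 - 4382 = -50020951/11416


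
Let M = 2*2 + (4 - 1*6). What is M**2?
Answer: 4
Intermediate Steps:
M = 2 (M = 4 + (4 - 6) = 4 - 2 = 2)
M**2 = 2**2 = 4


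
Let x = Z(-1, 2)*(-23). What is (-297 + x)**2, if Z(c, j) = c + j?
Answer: 102400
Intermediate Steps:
x = -23 (x = (-1 + 2)*(-23) = 1*(-23) = -23)
(-297 + x)**2 = (-297 - 23)**2 = (-320)**2 = 102400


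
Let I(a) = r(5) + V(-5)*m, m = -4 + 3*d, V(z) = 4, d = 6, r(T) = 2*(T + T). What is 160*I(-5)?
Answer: 12160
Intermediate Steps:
r(T) = 4*T (r(T) = 2*(2*T) = 4*T)
m = 14 (m = -4 + 3*6 = -4 + 18 = 14)
I(a) = 76 (I(a) = 4*5 + 4*14 = 20 + 56 = 76)
160*I(-5) = 160*76 = 12160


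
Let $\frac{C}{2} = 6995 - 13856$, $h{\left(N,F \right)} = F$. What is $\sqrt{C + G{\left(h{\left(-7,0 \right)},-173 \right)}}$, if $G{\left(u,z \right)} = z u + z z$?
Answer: $\sqrt{16207} \approx 127.31$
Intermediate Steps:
$C = -13722$ ($C = 2 \left(6995 - 13856\right) = 2 \left(-6861\right) = -13722$)
$G{\left(u,z \right)} = z^{2} + u z$ ($G{\left(u,z \right)} = u z + z^{2} = z^{2} + u z$)
$\sqrt{C + G{\left(h{\left(-7,0 \right)},-173 \right)}} = \sqrt{-13722 - 173 \left(0 - 173\right)} = \sqrt{-13722 - -29929} = \sqrt{-13722 + 29929} = \sqrt{16207}$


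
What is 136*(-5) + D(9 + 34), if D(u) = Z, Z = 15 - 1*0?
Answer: -665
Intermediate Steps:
Z = 15 (Z = 15 + 0 = 15)
D(u) = 15
136*(-5) + D(9 + 34) = 136*(-5) + 15 = -680 + 15 = -665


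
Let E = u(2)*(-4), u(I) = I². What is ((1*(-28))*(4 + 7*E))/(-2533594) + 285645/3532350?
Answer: 3395364913/42616860790 ≈ 0.079672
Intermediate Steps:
E = -16 (E = 2²*(-4) = 4*(-4) = -16)
((1*(-28))*(4 + 7*E))/(-2533594) + 285645/3532350 = ((1*(-28))*(4 + 7*(-16)))/(-2533594) + 285645/3532350 = -28*(4 - 112)*(-1/2533594) + 285645*(1/3532350) = -28*(-108)*(-1/2533594) + 19043/235490 = 3024*(-1/2533594) + 19043/235490 = -216/180971 + 19043/235490 = 3395364913/42616860790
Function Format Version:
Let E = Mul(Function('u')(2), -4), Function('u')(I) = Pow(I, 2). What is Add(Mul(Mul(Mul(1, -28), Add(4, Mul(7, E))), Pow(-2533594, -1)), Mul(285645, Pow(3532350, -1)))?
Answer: Rational(3395364913, 42616860790) ≈ 0.079672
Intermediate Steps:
E = -16 (E = Mul(Pow(2, 2), -4) = Mul(4, -4) = -16)
Add(Mul(Mul(Mul(1, -28), Add(4, Mul(7, E))), Pow(-2533594, -1)), Mul(285645, Pow(3532350, -1))) = Add(Mul(Mul(Mul(1, -28), Add(4, Mul(7, -16))), Pow(-2533594, -1)), Mul(285645, Pow(3532350, -1))) = Add(Mul(Mul(-28, Add(4, -112)), Rational(-1, 2533594)), Mul(285645, Rational(1, 3532350))) = Add(Mul(Mul(-28, -108), Rational(-1, 2533594)), Rational(19043, 235490)) = Add(Mul(3024, Rational(-1, 2533594)), Rational(19043, 235490)) = Add(Rational(-216, 180971), Rational(19043, 235490)) = Rational(3395364913, 42616860790)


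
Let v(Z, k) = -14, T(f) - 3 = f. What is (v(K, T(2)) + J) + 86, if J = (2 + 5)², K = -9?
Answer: 121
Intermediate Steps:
T(f) = 3 + f
J = 49 (J = 7² = 49)
(v(K, T(2)) + J) + 86 = (-14 + 49) + 86 = 35 + 86 = 121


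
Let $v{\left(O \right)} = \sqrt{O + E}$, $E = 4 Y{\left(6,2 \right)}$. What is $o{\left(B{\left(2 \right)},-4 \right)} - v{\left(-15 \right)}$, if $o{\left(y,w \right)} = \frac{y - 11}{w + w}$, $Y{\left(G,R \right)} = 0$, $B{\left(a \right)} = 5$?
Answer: $\frac{3}{4} - i \sqrt{15} \approx 0.75 - 3.873 i$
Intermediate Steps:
$E = 0$ ($E = 4 \cdot 0 = 0$)
$o{\left(y,w \right)} = \frac{-11 + y}{2 w}$
$v{\left(O \right)} = \sqrt{O}$ ($v{\left(O \right)} = \sqrt{O + 0} = \sqrt{O}$)
$o{\left(B{\left(2 \right)},-4 \right)} - v{\left(-15 \right)} = \frac{-11 + 5}{2 \left(-4\right)} - \sqrt{-15} = \frac{1}{2} \left(- \frac{1}{4}\right) \left(-6\right) - i \sqrt{15} = \frac{3}{4} - i \sqrt{15}$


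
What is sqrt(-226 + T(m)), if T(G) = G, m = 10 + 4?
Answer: 2*I*sqrt(53) ≈ 14.56*I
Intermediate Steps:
m = 14
sqrt(-226 + T(m)) = sqrt(-226 + 14) = sqrt(-212) = 2*I*sqrt(53)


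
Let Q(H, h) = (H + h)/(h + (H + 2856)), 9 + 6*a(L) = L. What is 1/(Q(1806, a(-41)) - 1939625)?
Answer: -13961/27079099232 ≈ -5.1556e-7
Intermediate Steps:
a(L) = -3/2 + L/6
Q(H, h) = (H + h)/(2856 + H + h) (Q(H, h) = (H + h)/(h + (2856 + H)) = (H + h)/(2856 + H + h))
1/(Q(1806, a(-41)) - 1939625) = 1/((1806 + (-3/2 + (1/6)*(-41)))/(2856 + 1806 + (-3/2 + (1/6)*(-41))) - 1939625) = 1/((1806 + (-3/2 - 41/6))/(2856 + 1806 + (-3/2 - 41/6)) - 1939625) = 1/((1806 - 25/3)/(2856 + 1806 - 25/3) - 1939625) = 1/((5393/3)/(13961/3) - 1939625) = 1/((3/13961)*(5393/3) - 1939625) = 1/(5393/13961 - 1939625) = 1/(-27079099232/13961) = -13961/27079099232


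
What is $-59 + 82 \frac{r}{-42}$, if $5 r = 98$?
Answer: $- \frac{1459}{15} \approx -97.267$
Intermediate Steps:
$r = \frac{98}{5}$ ($r = \frac{1}{5} \cdot 98 = \frac{98}{5} \approx 19.6$)
$-59 + 82 \frac{r}{-42} = -59 + 82 \frac{98}{5 \left(-42\right)} = -59 + 82 \cdot \frac{98}{5} \left(- \frac{1}{42}\right) = -59 + 82 \left(- \frac{7}{15}\right) = -59 - \frac{574}{15} = - \frac{1459}{15}$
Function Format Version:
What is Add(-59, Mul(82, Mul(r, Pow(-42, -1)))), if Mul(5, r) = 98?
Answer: Rational(-1459, 15) ≈ -97.267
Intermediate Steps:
r = Rational(98, 5) (r = Mul(Rational(1, 5), 98) = Rational(98, 5) ≈ 19.600)
Add(-59, Mul(82, Mul(r, Pow(-42, -1)))) = Add(-59, Mul(82, Mul(Rational(98, 5), Pow(-42, -1)))) = Add(-59, Mul(82, Mul(Rational(98, 5), Rational(-1, 42)))) = Add(-59, Mul(82, Rational(-7, 15))) = Add(-59, Rational(-574, 15)) = Rational(-1459, 15)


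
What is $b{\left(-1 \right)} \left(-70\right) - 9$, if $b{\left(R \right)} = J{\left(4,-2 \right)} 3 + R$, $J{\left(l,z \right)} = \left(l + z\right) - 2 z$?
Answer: $-1199$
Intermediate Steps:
$J{\left(l,z \right)} = l - z$
$b{\left(R \right)} = 18 + R$ ($b{\left(R \right)} = \left(4 - -2\right) 3 + R = \left(4 + 2\right) 3 + R = 6 \cdot 3 + R = 18 + R$)
$b{\left(-1 \right)} \left(-70\right) - 9 = \left(18 - 1\right) \left(-70\right) - 9 = 17 \left(-70\right) - 9 = -1190 - 9 = -1199$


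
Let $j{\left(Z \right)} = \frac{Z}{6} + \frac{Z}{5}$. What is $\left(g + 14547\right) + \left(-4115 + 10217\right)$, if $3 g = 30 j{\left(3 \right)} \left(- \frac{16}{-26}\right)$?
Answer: $\frac{268525}{13} \approx 20656.0$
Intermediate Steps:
$j{\left(Z \right)} = \frac{11 Z}{30}$ ($j{\left(Z \right)} = Z \frac{1}{6} + Z \frac{1}{5} = \frac{Z}{6} + \frac{Z}{5} = \frac{11 Z}{30}$)
$g = \frac{88}{13}$ ($g = \frac{30 \cdot \frac{11}{30} \cdot 3 \left(- \frac{16}{-26}\right)}{3} = \frac{30 \cdot \frac{11}{10} \left(\left(-16\right) \left(- \frac{1}{26}\right)\right)}{3} = \frac{33 \cdot \frac{8}{13}}{3} = \frac{1}{3} \cdot \frac{264}{13} = \frac{88}{13} \approx 6.7692$)
$\left(g + 14547\right) + \left(-4115 + 10217\right) = \left(\frac{88}{13} + 14547\right) + \left(-4115 + 10217\right) = \frac{189199}{13} + 6102 = \frac{268525}{13}$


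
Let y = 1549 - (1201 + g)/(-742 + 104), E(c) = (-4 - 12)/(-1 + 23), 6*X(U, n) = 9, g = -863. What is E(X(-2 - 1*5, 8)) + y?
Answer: 494068/319 ≈ 1548.8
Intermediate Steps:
X(U, n) = 3/2 (X(U, n) = (⅙)*9 = 3/2)
E(c) = -8/11 (E(c) = -16/22 = -16*1/22 = -8/11)
y = 494300/319 (y = 1549 - (1201 - 863)/(-742 + 104) = 1549 - 338/(-638) = 1549 - 338*(-1)/638 = 1549 - 1*(-169/319) = 1549 + 169/319 = 494300/319 ≈ 1549.5)
E(X(-2 - 1*5, 8)) + y = -8/11 + 494300/319 = 494068/319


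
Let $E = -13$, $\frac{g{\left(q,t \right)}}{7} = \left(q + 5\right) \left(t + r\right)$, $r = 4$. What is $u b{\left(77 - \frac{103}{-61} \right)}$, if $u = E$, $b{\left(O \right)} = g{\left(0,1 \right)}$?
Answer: $-2275$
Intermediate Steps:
$g{\left(q,t \right)} = 7 \left(4 + t\right) \left(5 + q\right)$ ($g{\left(q,t \right)} = 7 \left(q + 5\right) \left(t + 4\right) = 7 \left(5 + q\right) \left(4 + t\right) = 7 \left(4 + t\right) \left(5 + q\right)$)
$b{\left(O \right)} = 175$ ($b{\left(O \right)} = 140 + 28 \cdot 0 + 35 \cdot 1 + 7 \cdot 0 \cdot 1 = 140 + 0 + 35 + 0 = 175$)
$u = -13$
$u b{\left(77 - \frac{103}{-61} \right)} = \left(-13\right) 175 = -2275$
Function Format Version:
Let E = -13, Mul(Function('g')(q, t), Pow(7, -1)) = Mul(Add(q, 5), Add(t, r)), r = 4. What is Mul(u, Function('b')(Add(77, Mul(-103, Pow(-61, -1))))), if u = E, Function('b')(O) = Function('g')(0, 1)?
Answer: -2275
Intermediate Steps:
Function('g')(q, t) = Mul(7, Add(4, t), Add(5, q)) (Function('g')(q, t) = Mul(7, Mul(Add(q, 5), Add(t, 4))) = Mul(7, Mul(Add(5, q), Add(4, t))) = Mul(7, Mul(Add(4, t), Add(5, q))) = Mul(7, Add(4, t), Add(5, q)))
Function('b')(O) = 175 (Function('b')(O) = Add(140, Mul(28, 0), Mul(35, 1), Mul(7, 0, 1)) = Add(140, 0, 35, 0) = 175)
u = -13
Mul(u, Function('b')(Add(77, Mul(-103, Pow(-61, -1))))) = Mul(-13, 175) = -2275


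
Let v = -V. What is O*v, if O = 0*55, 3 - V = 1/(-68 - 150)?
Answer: 0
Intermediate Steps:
V = 655/218 (V = 3 - 1/(-68 - 150) = 3 - 1/(-218) = 3 - 1*(-1/218) = 3 + 1/218 = 655/218 ≈ 3.0046)
v = -655/218 (v = -1*655/218 = -655/218 ≈ -3.0046)
O = 0
O*v = 0*(-655/218) = 0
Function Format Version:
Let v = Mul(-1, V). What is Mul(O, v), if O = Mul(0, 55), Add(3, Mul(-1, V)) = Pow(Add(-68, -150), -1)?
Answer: 0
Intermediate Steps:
V = Rational(655, 218) (V = Add(3, Mul(-1, Pow(Add(-68, -150), -1))) = Add(3, Mul(-1, Pow(-218, -1))) = Add(3, Mul(-1, Rational(-1, 218))) = Add(3, Rational(1, 218)) = Rational(655, 218) ≈ 3.0046)
v = Rational(-655, 218) (v = Mul(-1, Rational(655, 218)) = Rational(-655, 218) ≈ -3.0046)
O = 0
Mul(O, v) = Mul(0, Rational(-655, 218)) = 0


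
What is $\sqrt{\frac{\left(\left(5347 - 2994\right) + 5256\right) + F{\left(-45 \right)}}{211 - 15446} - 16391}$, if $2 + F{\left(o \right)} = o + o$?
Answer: $\frac{i \sqrt{3804551264470}}{15235} \approx 128.03 i$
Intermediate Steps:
$F{\left(o \right)} = -2 + 2 o$ ($F{\left(o \right)} = -2 + \left(o + o\right) = -2 + 2 o$)
$\sqrt{\frac{\left(\left(5347 - 2994\right) + 5256\right) + F{\left(-45 \right)}}{211 - 15446} - 16391} = \sqrt{\frac{\left(\left(5347 - 2994\right) + 5256\right) + \left(-2 + 2 \left(-45\right)\right)}{211 - 15446} - 16391} = \sqrt{\frac{\left(2353 + 5256\right) - 92}{-15235} - 16391} = \sqrt{\left(7609 - 92\right) \left(- \frac{1}{15235}\right) - 16391} = \sqrt{7517 \left(- \frac{1}{15235}\right) - 16391} = \sqrt{- \frac{7517}{15235} - 16391} = \sqrt{- \frac{249724402}{15235}} = \frac{i \sqrt{3804551264470}}{15235}$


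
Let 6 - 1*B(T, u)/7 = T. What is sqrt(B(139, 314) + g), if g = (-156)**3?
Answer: I*sqrt(3797347) ≈ 1948.7*I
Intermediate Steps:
g = -3796416
B(T, u) = 42 - 7*T
sqrt(B(139, 314) + g) = sqrt((42 - 7*139) - 3796416) = sqrt((42 - 973) - 3796416) = sqrt(-931 - 3796416) = sqrt(-3797347) = I*sqrt(3797347)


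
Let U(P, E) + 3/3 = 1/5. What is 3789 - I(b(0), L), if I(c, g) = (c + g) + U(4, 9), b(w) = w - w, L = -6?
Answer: 18979/5 ≈ 3795.8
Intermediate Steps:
U(P, E) = -⅘ (U(P, E) = -1 + 1/5 = -1 + 1*(⅕) = -1 + ⅕ = -⅘)
b(w) = 0
I(c, g) = -⅘ + c + g (I(c, g) = (c + g) - ⅘ = -⅘ + c + g)
3789 - I(b(0), L) = 3789 - (-⅘ + 0 - 6) = 3789 - 1*(-34/5) = 3789 + 34/5 = 18979/5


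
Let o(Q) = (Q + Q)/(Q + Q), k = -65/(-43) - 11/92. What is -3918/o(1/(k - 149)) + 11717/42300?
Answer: -165719683/42300 ≈ -3917.7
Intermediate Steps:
k = 5507/3956 (k = -65*(-1/43) - 11*1/92 = 65/43 - 11/92 = 5507/3956 ≈ 1.3921)
o(Q) = 1 (o(Q) = (2*Q)/((2*Q)) = (2*Q)*(1/(2*Q)) = 1)
-3918/o(1/(k - 149)) + 11717/42300 = -3918/1 + 11717/42300 = -3918*1 + 11717*(1/42300) = -3918 + 11717/42300 = -165719683/42300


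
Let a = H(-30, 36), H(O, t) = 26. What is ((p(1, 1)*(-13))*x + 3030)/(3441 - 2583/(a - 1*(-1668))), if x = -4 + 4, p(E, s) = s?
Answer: 244420/277451 ≈ 0.88095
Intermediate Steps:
a = 26
x = 0
((p(1, 1)*(-13))*x + 3030)/(3441 - 2583/(a - 1*(-1668))) = ((1*(-13))*0 + 3030)/(3441 - 2583/(26 - 1*(-1668))) = (-13*0 + 3030)/(3441 - 2583/(26 + 1668)) = (0 + 3030)/(3441 - 2583/1694) = 3030/(3441 - 2583*1/1694) = 3030/(3441 - 369/242) = 3030/(832353/242) = 3030*(242/832353) = 244420/277451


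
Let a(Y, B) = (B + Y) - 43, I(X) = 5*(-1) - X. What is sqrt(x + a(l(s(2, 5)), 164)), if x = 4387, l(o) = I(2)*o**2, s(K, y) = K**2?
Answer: 2*sqrt(1099) ≈ 66.302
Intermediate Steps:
I(X) = -5 - X
l(o) = -7*o**2 (l(o) = (-5 - 1*2)*o**2 = (-5 - 2)*o**2 = -7*o**2)
a(Y, B) = -43 + B + Y
sqrt(x + a(l(s(2, 5)), 164)) = sqrt(4387 + (-43 + 164 - 7*(2**2)**2)) = sqrt(4387 + (-43 + 164 - 7*4**2)) = sqrt(4387 + (-43 + 164 - 7*16)) = sqrt(4387 + (-43 + 164 - 112)) = sqrt(4387 + 9) = sqrt(4396) = 2*sqrt(1099)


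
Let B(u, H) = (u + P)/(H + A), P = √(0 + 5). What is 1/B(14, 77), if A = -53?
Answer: 336/191 - 24*√5/191 ≈ 1.4782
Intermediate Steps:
P = √5 ≈ 2.2361
B(u, H) = (u + √5)/(-53 + H) (B(u, H) = (u + √5)/(H - 53) = (u + √5)/(-53 + H))
1/B(14, 77) = 1/((14 + √5)/(-53 + 77)) = 1/((14 + √5)/24) = 1/(7/12 + √5/24)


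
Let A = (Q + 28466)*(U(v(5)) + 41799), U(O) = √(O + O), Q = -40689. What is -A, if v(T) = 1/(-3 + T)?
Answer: 510921400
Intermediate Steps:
U(O) = √2*√O (U(O) = √(2*O) = √2*√O)
A = -510921400 (A = (-40689 + 28466)*(√2*√(1/(-3 + 5)) + 41799) = -12223*(√2*√(1/2) + 41799) = -12223*(√2*√(½) + 41799) = -12223*(√2*(√2/2) + 41799) = -12223*(1 + 41799) = -12223*41800 = -510921400)
-A = -1*(-510921400) = 510921400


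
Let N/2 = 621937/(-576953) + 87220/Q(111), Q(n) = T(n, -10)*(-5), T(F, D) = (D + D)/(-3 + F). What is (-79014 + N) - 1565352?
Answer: -4200139824232/2884765 ≈ -1.4560e+6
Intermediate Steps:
T(F, D) = 2*D/(-3 + F) (T(F, D) = (2*D)/(-3 + F) = 2*D/(-3 + F))
Q(n) = 100/(-3 + n) (Q(n) = (2*(-10)/(-3 + n))*(-5) = -20/(-3 + n)*(-5) = 100/(-3 + n))
N = 543469659758/2884765 (N = 2*(621937/(-576953) + 87220/((100/(-3 + 111)))) = 2*(621937*(-1/576953) + 87220/((100/108))) = 2*(-621937/576953 + 87220/((100*(1/108)))) = 2*(-621937/576953 + 87220/(25/27)) = 2*(-621937/576953 + 87220*(27/25)) = 2*(-621937/576953 + 470988/5) = 2*(271734829879/2884765) = 543469659758/2884765 ≈ 1.8839e+5)
(-79014 + N) - 1565352 = (-79014 + 543469659758/2884765) - 1565352 = 315532838048/2884765 - 1565352 = -4200139824232/2884765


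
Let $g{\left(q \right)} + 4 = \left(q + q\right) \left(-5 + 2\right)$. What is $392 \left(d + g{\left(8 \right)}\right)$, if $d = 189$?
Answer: $53704$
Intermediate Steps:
$g{\left(q \right)} = -4 - 6 q$ ($g{\left(q \right)} = -4 + \left(q + q\right) \left(-5 + 2\right) = -4 + 2 q \left(-3\right) = -4 - 6 q$)
$392 \left(d + g{\left(8 \right)}\right) = 392 \left(189 - 52\right) = 392 \cdot 137 = 53704$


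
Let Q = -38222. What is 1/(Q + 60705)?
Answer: 1/22483 ≈ 4.4478e-5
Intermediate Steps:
1/(Q + 60705) = 1/(-38222 + 60705) = 1/22483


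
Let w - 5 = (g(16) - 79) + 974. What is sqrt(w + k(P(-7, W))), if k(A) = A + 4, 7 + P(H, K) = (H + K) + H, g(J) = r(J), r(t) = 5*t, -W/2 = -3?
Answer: sqrt(969) ≈ 31.129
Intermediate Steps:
W = 6 (W = -2*(-3) = 6)
g(J) = 5*J
P(H, K) = -7 + K + 2*H (P(H, K) = -7 + ((H + K) + H) = -7 + (K + 2*H) = -7 + K + 2*H)
w = 980 (w = 5 + ((5*16 - 79) + 974) = 5 + ((80 - 79) + 974) = 5 + (1 + 974) = 5 + 975 = 980)
k(A) = 4 + A
sqrt(w + k(P(-7, W))) = sqrt(980 + (4 + (-7 + 6 + 2*(-7)))) = sqrt(980 + (4 + (-7 + 6 - 14))) = sqrt(980 + (4 - 15)) = sqrt(980 - 11) = sqrt(969)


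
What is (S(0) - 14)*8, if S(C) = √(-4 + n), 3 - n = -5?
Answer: -96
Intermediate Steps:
n = 8 (n = 3 - 1*(-5) = 3 + 5 = 8)
S(C) = 2 (S(C) = √(-4 + 8) = √4 = 2)
(S(0) - 14)*8 = (2 - 14)*8 = -12*8 = -96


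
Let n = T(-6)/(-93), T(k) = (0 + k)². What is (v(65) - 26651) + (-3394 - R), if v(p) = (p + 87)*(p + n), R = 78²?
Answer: -815543/31 ≈ -26308.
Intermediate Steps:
R = 6084
T(k) = k²
n = -12/31 (n = (-6)²/(-93) = 36*(-1/93) = -12/31 ≈ -0.38710)
v(p) = (87 + p)*(-12/31 + p) (v(p) = (p + 87)*(p - 12/31) = (87 + p)*(-12/31 + p))
(v(65) - 26651) + (-3394 - R) = ((-1044/31 + 65² + (2685/31)*65) - 26651) + (-3394 - 1*6084) = ((-1044/31 + 4225 + 174525/31) - 26651) + (-3394 - 6084) = (304456/31 - 26651) - 9478 = -521725/31 - 9478 = -815543/31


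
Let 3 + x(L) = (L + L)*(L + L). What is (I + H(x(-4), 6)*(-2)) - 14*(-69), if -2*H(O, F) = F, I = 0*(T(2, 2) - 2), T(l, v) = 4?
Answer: 972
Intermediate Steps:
x(L) = -3 + 4*L² (x(L) = -3 + (L + L)*(L + L) = -3 + (2*L)*(2*L) = -3 + 4*L²)
I = 0 (I = 0*(4 - 2) = 0*2 = 0)
H(O, F) = -F/2
(I + H(x(-4), 6)*(-2)) - 14*(-69) = (0 - ½*6*(-2)) - 14*(-69) = (0 - 3*(-2)) + 966 = (0 + 6) + 966 = 6 + 966 = 972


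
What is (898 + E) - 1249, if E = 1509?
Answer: 1158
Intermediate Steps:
(898 + E) - 1249 = (898 + 1509) - 1249 = 2407 - 1249 = 1158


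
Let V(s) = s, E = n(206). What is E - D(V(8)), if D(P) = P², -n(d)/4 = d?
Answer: -888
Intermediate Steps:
n(d) = -4*d
E = -824 (E = -4*206 = -824)
E - D(V(8)) = -824 - 1*8² = -824 - 1*64 = -824 - 64 = -888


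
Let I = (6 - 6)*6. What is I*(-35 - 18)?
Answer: 0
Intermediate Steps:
I = 0 (I = 0*6 = 0)
I*(-35 - 18) = 0*(-35 - 18) = 0*(-53) = 0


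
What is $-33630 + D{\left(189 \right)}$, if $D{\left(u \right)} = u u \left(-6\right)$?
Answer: $-247956$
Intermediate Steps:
$D{\left(u \right)} = - 6 u^{2}$ ($D{\left(u \right)} = u^{2} \left(-6\right) = - 6 u^{2}$)
$-33630 + D{\left(189 \right)} = -33630 - 6 \cdot 189^{2} = -33630 - 214326 = -247956$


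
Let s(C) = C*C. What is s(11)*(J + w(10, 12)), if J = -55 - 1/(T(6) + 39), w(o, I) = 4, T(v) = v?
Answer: -277816/45 ≈ -6173.7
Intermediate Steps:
s(C) = C²
J = -2476/45 (J = -55 - 1/(6 + 39) = -55 - 1/45 = -2476/45 ≈ -55.022)
s(11)*(J + w(10, 12)) = 11²*(-2476/45 + 4) = 121*(-2296/45) = -277816/45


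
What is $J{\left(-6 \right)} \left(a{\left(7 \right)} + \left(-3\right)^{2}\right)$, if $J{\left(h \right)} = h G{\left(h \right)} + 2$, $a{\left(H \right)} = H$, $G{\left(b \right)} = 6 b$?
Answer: $3488$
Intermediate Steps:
$J{\left(h \right)} = 2 + 6 h^{2}$ ($J{\left(h \right)} = h 6 h + 2 = 6 h^{2} + 2 = 2 + 6 h^{2}$)
$J{\left(-6 \right)} \left(a{\left(7 \right)} + \left(-3\right)^{2}\right) = \left(2 + 6 \left(-6\right)^{2}\right) \left(7 + \left(-3\right)^{2}\right) = \left(2 + 6 \cdot 36\right) \left(7 + 9\right) = \left(2 + 216\right) 16 = 218 \cdot 16 = 3488$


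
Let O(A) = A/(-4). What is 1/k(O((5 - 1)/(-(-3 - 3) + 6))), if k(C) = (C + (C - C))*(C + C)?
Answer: 72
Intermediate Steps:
O(A) = -A/4 (O(A) = A*(-1/4) = -A/4)
k(C) = 2*C**2 (k(C) = (C + 0)*(2*C) = C*(2*C) = 2*C**2)
1/k(O((5 - 1)/(-(-3 - 3) + 6))) = 1/(2*(-(5 - 1)/(4*(-(-3 - 3) + 6)))**2) = 1/(2*(-1/(-1*(-6) + 6))**2) = 1/(2*(-1/(6 + 6))**2) = 1/(2*(-1/12)**2) = 1/(2*(1/144)) = 1/(1/72) = 72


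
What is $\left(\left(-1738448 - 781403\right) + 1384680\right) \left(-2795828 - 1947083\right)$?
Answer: $5384015022781$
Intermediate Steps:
$\left(\left(-1738448 - 781403\right) + 1384680\right) \left(-2795828 - 1947083\right) = \left(-2519851 + 1384680\right) \left(-4742911\right) = \left(-1135171\right) \left(-4742911\right) = 5384015022781$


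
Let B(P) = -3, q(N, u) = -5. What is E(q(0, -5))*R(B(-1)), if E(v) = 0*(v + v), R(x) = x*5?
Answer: 0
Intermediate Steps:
R(x) = 5*x
E(v) = 0 (E(v) = 0*(2*v) = 0)
E(q(0, -5))*R(B(-1)) = 0*(5*(-3)) = 0*(-15) = 0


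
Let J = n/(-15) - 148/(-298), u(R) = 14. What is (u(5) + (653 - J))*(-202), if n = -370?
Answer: -57954002/447 ≈ -1.2965e+5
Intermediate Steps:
J = 11248/447 (J = -370/(-15) - 148/(-298) = -370*(-1/15) - 148*(-1/298) = 74/3 + 74/149 = 11248/447 ≈ 25.163)
(u(5) + (653 - J))*(-202) = (14 + (653 - 1*11248/447))*(-202) = (14 + (653 - 11248/447))*(-202) = (14 + 280643/447)*(-202) = (286901/447)*(-202) = -57954002/447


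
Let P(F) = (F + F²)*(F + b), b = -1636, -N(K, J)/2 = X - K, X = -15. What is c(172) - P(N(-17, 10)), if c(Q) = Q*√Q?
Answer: 19680 + 344*√43 ≈ 21936.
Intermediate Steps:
N(K, J) = 30 + 2*K (N(K, J) = -2*(-15 - K) = 30 + 2*K)
c(Q) = Q^(3/2)
P(F) = (-1636 + F)*(F + F²) (P(F) = (F + F²)*(F - 1636) = (F + F²)*(-1636 + F) = (-1636 + F)*(F + F²))
c(172) - P(N(-17, 10)) = 172^(3/2) - (30 + 2*(-17))*(-1636 + (30 + 2*(-17))² - 1635*(30 + 2*(-17))) = 344*√43 - (30 - 34)*(-1636 + (30 - 34)² - 1635*(30 - 34)) = 344*√43 - (-4)*(-1636 + (-4)² - 1635*(-4)) = 344*√43 - (-4)*(-1636 + 16 + 6540) = 344*√43 - (-4)*4920 = 344*√43 - 1*(-19680) = 344*√43 + 19680 = 19680 + 344*√43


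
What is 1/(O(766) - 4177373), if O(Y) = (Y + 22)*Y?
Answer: -1/3573765 ≈ -2.7982e-7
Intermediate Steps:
O(Y) = Y*(22 + Y) (O(Y) = (22 + Y)*Y = Y*(22 + Y))
1/(O(766) - 4177373) = 1/(766*(22 + 766) - 4177373) = 1/(766*788 - 4177373) = 1/(603608 - 4177373) = 1/(-3573765) = -1/3573765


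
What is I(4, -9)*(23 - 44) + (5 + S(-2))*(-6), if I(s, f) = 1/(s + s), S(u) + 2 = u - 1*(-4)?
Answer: -261/8 ≈ -32.625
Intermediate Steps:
S(u) = 2 + u (S(u) = -2 + (u - 1*(-4)) = -2 + (u + 4) = -2 + (4 + u) = 2 + u)
I(s, f) = 1/(2*s)
I(4, -9)*(23 - 44) + (5 + S(-2))*(-6) = ((1/2)/4)*(23 - 44) + (5 + (2 - 2))*(-6) = ((1/2)*(1/4))*(-21) + (5 + 0)*(-6) = (1/8)*(-21) + 5*(-6) = -21/8 - 30 = -261/8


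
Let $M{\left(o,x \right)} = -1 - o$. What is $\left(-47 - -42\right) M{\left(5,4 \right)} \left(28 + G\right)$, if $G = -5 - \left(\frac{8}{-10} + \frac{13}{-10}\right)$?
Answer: $753$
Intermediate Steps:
$G = - \frac{29}{10}$ ($G = -5 - \left(8 \left(- \frac{1}{10}\right) + 13 \left(- \frac{1}{10}\right)\right) = -5 - \left(- \frac{4}{5} - \frac{13}{10}\right) = -5 - - \frac{21}{10} = -5 + \frac{21}{10} = - \frac{29}{10} \approx -2.9$)
$\left(-47 - -42\right) M{\left(5,4 \right)} \left(28 + G\right) = \left(-47 - -42\right) \left(-1 - 5\right) \left(28 - \frac{29}{10}\right) = \left(-47 + 42\right) \left(-1 - 5\right) \frac{251}{10} = \left(-5\right) \left(-6\right) \frac{251}{10} = 30 \cdot \frac{251}{10} = 753$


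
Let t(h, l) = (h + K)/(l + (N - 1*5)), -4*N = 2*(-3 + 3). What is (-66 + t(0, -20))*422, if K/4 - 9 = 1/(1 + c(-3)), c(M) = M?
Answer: -710648/25 ≈ -28426.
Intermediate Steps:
N = 0 (N = -(-3 + 3)/2 = -0/2 = -1/4*0 = 0)
K = 34 (K = 36 + 4/(1 - 3) = 36 + 4/(-2) = 36 + 4*(-1/2) = 36 - 2 = 34)
t(h, l) = (34 + h)/(-5 + l) (t(h, l) = (h + 34)/(l + (0 - 1*5)) = (34 + h)/(l + (0 - 5)) = (34 + h)/(l - 5) = (34 + h)/(-5 + l))
(-66 + t(0, -20))*422 = (-66 + (34 + 0)/(-5 - 20))*422 = (-66 + 34/(-25))*422 = (-66 - 1/25*34)*422 = (-66 - 34/25)*422 = -1684/25*422 = -710648/25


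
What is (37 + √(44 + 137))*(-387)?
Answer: -14319 - 387*√181 ≈ -19526.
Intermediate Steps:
(37 + √(44 + 137))*(-387) = (37 + √181)*(-387) = -14319 - 387*√181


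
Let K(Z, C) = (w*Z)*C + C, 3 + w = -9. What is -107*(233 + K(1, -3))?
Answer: -28462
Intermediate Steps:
w = -12 (w = -3 - 9 = -12)
K(Z, C) = C - 12*C*Z (K(Z, C) = (-12*Z)*C + C = -12*C*Z + C = C - 12*C*Z)
-107*(233 + K(1, -3)) = -107*(233 - 3*(1 - 12*1)) = -107*(233 - 3*(1 - 12)) = -107*(233 - 3*(-11)) = -107*(233 + 33) = -107*266 = -28462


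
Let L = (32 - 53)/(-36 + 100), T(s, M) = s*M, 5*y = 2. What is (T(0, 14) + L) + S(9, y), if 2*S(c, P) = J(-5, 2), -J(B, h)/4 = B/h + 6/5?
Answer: 727/320 ≈ 2.2719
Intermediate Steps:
y = ⅖ (y = (⅕)*2 = ⅖ ≈ 0.40000)
T(s, M) = M*s
L = -21/64 ≈ -0.32813
J(B, h) = -24/5 - 4*B/h (J(B, h) = -4*(B/h + 6/5) = -4*(6/5 + B/h) = -24/5 - 4*B/h)
S(c, P) = 13/5 (S(c, P) = (-24/5 - 4*(-5)/2)/2 = (-24/5 - 4*(-5)*½)/2 = (-24/5 + 10)/2 = (½)*(26/5) = 13/5)
(T(0, 14) + L) + S(9, y) = (14*0 - 21/64) + 13/5 = (0 - 21/64) + 13/5 = -21/64 + 13/5 = 727/320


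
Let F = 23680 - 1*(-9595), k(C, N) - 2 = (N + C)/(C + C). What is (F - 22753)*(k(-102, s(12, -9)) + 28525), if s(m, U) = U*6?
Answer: 5102875384/17 ≈ 3.0017e+8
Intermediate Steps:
s(m, U) = 6*U
k(C, N) = 2 + (C + N)/(2*C) (k(C, N) = 2 + (N + C)/(C + C) = 2 + (C + N)/((2*C)) = 2 + (C + N)*(1/(2*C)) = 2 + (C + N)/(2*C))
F = 33275 (F = 23680 + 9595 = 33275)
(F - 22753)*(k(-102, s(12, -9)) + 28525) = (33275 - 22753)*((½)*(6*(-9) + 5*(-102))/(-102) + 28525) = 10522*((½)*(-1/102)*(-54 - 510) + 28525) = 10522*((½)*(-1/102)*(-564) + 28525) = 10522*(47/17 + 28525) = 10522*(484972/17) = 5102875384/17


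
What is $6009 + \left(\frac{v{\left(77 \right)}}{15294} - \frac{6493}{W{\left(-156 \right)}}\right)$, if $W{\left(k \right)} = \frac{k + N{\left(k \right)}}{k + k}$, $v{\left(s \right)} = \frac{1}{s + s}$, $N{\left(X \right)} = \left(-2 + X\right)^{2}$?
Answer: $\frac{907845268013}{149055324} \approx 6090.7$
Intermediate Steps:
$v{\left(s \right)} = \frac{1}{2 s}$
$W{\left(k \right)} = \frac{k + \left(-2 + k\right)^{2}}{2 k}$ ($W{\left(k \right)} = \frac{k + \left(-2 + k\right)^{2}}{k + k} = \frac{k + \left(-2 + k\right)^{2}}{2 k}$)
$6009 + \left(\frac{v{\left(77 \right)}}{15294} - \frac{6493}{W{\left(-156 \right)}}\right) = 6009 - \left(6493 \left(- \frac{312}{-156 + \left(-2 - 156\right)^{2}}\right) - \frac{\frac{1}{2} \cdot \frac{1}{77}}{15294}\right) = 6009 - \left(6493 \left(- \frac{312}{-156 + \left(-158\right)^{2}}\right) - \frac{1}{2} \cdot \frac{1}{77} \cdot \frac{1}{15294}\right) = 6009 - \left(- \frac{1}{2355276} + \frac{6493}{\frac{1}{2} \left(- \frac{1}{156}\right) \left(-156 + 24964\right)}\right) = 6009 - \left(- \frac{1}{2355276} + \frac{6493}{\frac{1}{2} \left(- \frac{1}{156}\right) 24808}\right) = 6009 - \left(- \frac{1}{2355276} + \frac{6493}{- \frac{3101}{39}}\right) = 6009 + \left(\frac{1}{2355276} - - \frac{253227}{3101}\right) = 6009 + \left(\frac{1}{2355276} + \frac{253227}{3101}\right) = 6009 + \frac{12171826097}{149055324} = \frac{907845268013}{149055324}$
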